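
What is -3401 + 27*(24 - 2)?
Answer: -2807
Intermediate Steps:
-3401 + 27*(24 - 2) = -3401 + 27*22 = -3401 + 594 = -2807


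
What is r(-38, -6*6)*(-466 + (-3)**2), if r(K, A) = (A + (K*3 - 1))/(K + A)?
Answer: -69007/74 ≈ -932.53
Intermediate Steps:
r(K, A) = (-1 + A + 3*K)/(A + K) (r(K, A) = (A + (3*K - 1))/(A + K) = (A + (-1 + 3*K))/(A + K) = (-1 + A + 3*K)/(A + K))
r(-38, -6*6)*(-466 + (-3)**2) = ((-1 - 6*6 + 3*(-38))/(-6*6 - 38))*(-466 + (-3)**2) = ((-1 - 36 - 114)/(-36 - 38))*(-466 + 9) = (-151/(-74))*(-457) = -1/74*(-151)*(-457) = (151/74)*(-457) = -69007/74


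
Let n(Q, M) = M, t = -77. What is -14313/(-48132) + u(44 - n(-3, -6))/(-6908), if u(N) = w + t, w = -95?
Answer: 8929409/27707988 ≈ 0.32227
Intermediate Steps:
u(N) = -172 (u(N) = -95 - 77 = -172)
-14313/(-48132) + u(44 - n(-3, -6))/(-6908) = -14313/(-48132) - 172/(-6908) = -14313*(-1/48132) - 172*(-1/6908) = 4771/16044 + 43/1727 = 8929409/27707988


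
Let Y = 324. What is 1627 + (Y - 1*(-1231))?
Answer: 3182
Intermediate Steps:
1627 + (Y - 1*(-1231)) = 1627 + (324 - 1*(-1231)) = 1627 + (324 + 1231) = 1627 + 1555 = 3182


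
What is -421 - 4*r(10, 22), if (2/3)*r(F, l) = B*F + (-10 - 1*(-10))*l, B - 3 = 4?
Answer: -841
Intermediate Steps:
B = 7 (B = 3 + 4 = 7)
r(F, l) = 21*F/2 (r(F, l) = 3*(7*F + (-10 - 1*(-10))*l)/2 = 3*(7*F + (-10 + 10)*l)/2 = 3*(7*F + 0*l)/2 = 3*(7*F + 0)/2 = 3*(7*F)/2 = 21*F/2)
-421 - 4*r(10, 22) = -421 - 42*10 = -421 - 4*105 = -421 - 420 = -841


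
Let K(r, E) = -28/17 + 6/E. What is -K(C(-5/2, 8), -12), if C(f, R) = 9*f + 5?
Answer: 73/34 ≈ 2.1471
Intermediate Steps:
C(f, R) = 5 + 9*f
K(r, E) = -28/17 + 6/E (K(r, E) = -28*1/17 + 6/E = -28/17 + 6/E)
-K(C(-5/2, 8), -12) = -(-28/17 + 6/(-12)) = -(-28/17 + 6*(-1/12)) = -(-28/17 - ½) = -1*(-73/34) = 73/34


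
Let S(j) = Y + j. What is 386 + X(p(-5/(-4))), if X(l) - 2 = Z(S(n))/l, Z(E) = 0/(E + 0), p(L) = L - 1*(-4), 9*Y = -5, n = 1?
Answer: 388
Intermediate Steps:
Y = -5/9 (Y = (⅑)*(-5) = -5/9 ≈ -0.55556)
p(L) = 4 + L (p(L) = L + 4 = 4 + L)
S(j) = -5/9 + j
Z(E) = 0 (Z(E) = 0/E = 0)
X(l) = 2 (X(l) = 2 + 0/l = 2 + 0 = 2)
386 + X(p(-5/(-4))) = 386 + 2 = 388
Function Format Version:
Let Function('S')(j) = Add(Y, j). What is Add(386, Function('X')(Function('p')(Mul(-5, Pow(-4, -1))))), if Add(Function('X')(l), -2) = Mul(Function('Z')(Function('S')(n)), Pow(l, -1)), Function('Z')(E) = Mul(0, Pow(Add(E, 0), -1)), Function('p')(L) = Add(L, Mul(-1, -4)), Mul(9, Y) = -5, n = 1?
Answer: 388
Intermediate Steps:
Y = Rational(-5, 9) (Y = Mul(Rational(1, 9), -5) = Rational(-5, 9) ≈ -0.55556)
Function('p')(L) = Add(4, L) (Function('p')(L) = Add(L, 4) = Add(4, L))
Function('S')(j) = Add(Rational(-5, 9), j)
Function('Z')(E) = 0 (Function('Z')(E) = Mul(0, Pow(E, -1)) = 0)
Function('X')(l) = 2 (Function('X')(l) = Add(2, Mul(0, Pow(l, -1))) = Add(2, 0) = 2)
Add(386, Function('X')(Function('p')(Mul(-5, Pow(-4, -1))))) = Add(386, 2) = 388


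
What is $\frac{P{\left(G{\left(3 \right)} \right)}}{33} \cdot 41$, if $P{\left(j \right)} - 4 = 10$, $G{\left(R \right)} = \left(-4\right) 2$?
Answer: $\frac{574}{33} \approx 17.394$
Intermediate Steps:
$G{\left(R \right)} = -8$
$P{\left(j \right)} = 14$ ($P{\left(j \right)} = 4 + 10 = 14$)
$\frac{P{\left(G{\left(3 \right)} \right)}}{33} \cdot 41 = \frac{14}{33} \cdot 41 = \frac{574}{33}$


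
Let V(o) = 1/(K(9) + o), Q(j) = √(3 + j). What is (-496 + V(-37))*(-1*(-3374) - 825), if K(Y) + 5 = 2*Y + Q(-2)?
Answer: -29081541/23 ≈ -1.2644e+6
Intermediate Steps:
K(Y) = -4 + 2*Y (K(Y) = -5 + (2*Y + √(3 - 2)) = -5 + (2*Y + √1) = -5 + (2*Y + 1) = -5 + (1 + 2*Y) = -4 + 2*Y)
V(o) = 1/(14 + o) (V(o) = 1/((-4 + 2*9) + o) = 1/((-4 + 18) + o) = 1/(14 + o))
(-496 + V(-37))*(-1*(-3374) - 825) = (-496 + 1/(14 - 37))*(-1*(-3374) - 825) = (-496 + 1/(-23))*(3374 - 825) = (-496 - 1/23)*2549 = -11409/23*2549 = -29081541/23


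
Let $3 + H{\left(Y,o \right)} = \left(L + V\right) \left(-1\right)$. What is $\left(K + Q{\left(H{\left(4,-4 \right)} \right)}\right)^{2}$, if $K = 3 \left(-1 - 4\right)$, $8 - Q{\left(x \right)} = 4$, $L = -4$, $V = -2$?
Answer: $121$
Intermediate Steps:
$H{\left(Y,o \right)} = 3$ ($H{\left(Y,o \right)} = -3 + \left(-4 - 2\right) \left(-1\right) = -3 - -6 = -3 + 6 = 3$)
$Q{\left(x \right)} = 4$ ($Q{\left(x \right)} = 8 - 4 = 4$)
$K = -15$ ($K = 3 \left(-5\right) = -15$)
$\left(K + Q{\left(H{\left(4,-4 \right)} \right)}\right)^{2} = \left(-15 + 4\right)^{2} = \left(-11\right)^{2} = 121$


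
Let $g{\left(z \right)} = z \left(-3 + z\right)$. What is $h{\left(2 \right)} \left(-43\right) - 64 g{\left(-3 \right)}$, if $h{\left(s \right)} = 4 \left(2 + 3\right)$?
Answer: $-2012$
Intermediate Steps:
$h{\left(s \right)} = 20$ ($h{\left(s \right)} = 4 \cdot 5 = 20$)
$h{\left(2 \right)} \left(-43\right) - 64 g{\left(-3 \right)} = 20 \left(-43\right) - 64 \left(- 3 \left(-3 - 3\right)\right) = -860 - 64 \left(\left(-3\right) \left(-6\right)\right) = -860 - 1152 = -2012$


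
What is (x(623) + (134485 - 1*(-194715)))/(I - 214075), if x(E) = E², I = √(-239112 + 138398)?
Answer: -153562205675/45828206339 - 717329*I*√100714/45828206339 ≈ -3.3508 - 0.0049674*I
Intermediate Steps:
I = I*√100714 (I = √(-100714) = I*√100714 ≈ 317.35*I)
(x(623) + (134485 - 1*(-194715)))/(I - 214075) = (623² + (134485 - 1*(-194715)))/(I*√100714 - 214075) = (388129 + (134485 + 194715))/(-214075 + I*√100714) = (388129 + 329200)/(-214075 + I*√100714) = 717329/(-214075 + I*√100714)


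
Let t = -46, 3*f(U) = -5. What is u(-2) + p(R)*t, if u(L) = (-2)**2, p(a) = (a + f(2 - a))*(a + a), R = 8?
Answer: -13972/3 ≈ -4657.3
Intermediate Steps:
f(U) = -5/3 (f(U) = (1/3)*(-5) = -5/3)
p(a) = 2*a*(-5/3 + a) (p(a) = (a - 5/3)*(a + a) = (-5/3 + a)*(2*a) = 2*a*(-5/3 + a))
u(L) = 4
u(-2) + p(R)*t = 4 + ((2/3)*8*(-5 + 3*8))*(-46) = 4 + ((2/3)*8*(-5 + 24))*(-46) = 4 + ((2/3)*8*19)*(-46) = 4 + (304/3)*(-46) = 4 - 13984/3 = -13972/3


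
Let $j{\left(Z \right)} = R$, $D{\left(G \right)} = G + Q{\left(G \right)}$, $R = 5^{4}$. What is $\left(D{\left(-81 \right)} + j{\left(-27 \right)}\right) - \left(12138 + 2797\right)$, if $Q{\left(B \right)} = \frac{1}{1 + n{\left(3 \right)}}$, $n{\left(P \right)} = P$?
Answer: $- \frac{57563}{4} \approx -14391.0$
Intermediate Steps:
$Q{\left(B \right)} = \frac{1}{4}$ ($Q{\left(B \right)} = \frac{1}{1 + 3} = \frac{1}{4}$)
$R = 625$
$D{\left(G \right)} = \frac{1}{4} + G$ ($D{\left(G \right)} = G + \frac{1}{4} = \frac{1}{4} + G$)
$j{\left(Z \right)} = 625$
$\left(D{\left(-81 \right)} + j{\left(-27 \right)}\right) - \left(12138 + 2797\right) = \left(\left(\frac{1}{4} - 81\right) + 625\right) - \left(12138 + 2797\right) = \left(- \frac{323}{4} + 625\right) - 14935 = \frac{2177}{4} - 14935 = - \frac{57563}{4}$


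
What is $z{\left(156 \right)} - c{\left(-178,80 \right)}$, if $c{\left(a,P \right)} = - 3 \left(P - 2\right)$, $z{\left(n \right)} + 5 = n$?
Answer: $385$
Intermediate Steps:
$z{\left(n \right)} = -5 + n$
$c{\left(a,P \right)} = 6 - 3 P$ ($c{\left(a,P \right)} = - 3 \left(-2 + P\right) = 6 - 3 P$)
$z{\left(156 \right)} - c{\left(-178,80 \right)} = \left(-5 + 156\right) - \left(6 - 240\right) = 151 - \left(6 - 240\right) = 151 - -234 = 151 + 234 = 385$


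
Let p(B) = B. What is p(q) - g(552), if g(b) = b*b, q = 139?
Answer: -304565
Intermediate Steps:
g(b) = b²
p(q) - g(552) = 139 - 1*552² = 139 - 1*304704 = 139 - 304704 = -304565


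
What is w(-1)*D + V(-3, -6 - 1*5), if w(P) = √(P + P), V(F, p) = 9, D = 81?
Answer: 9 + 81*I*√2 ≈ 9.0 + 114.55*I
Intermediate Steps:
w(P) = √2*√P (w(P) = √(2*P) = √2*√P)
w(-1)*D + V(-3, -6 - 1*5) = (√2*√(-1))*81 + 9 = (√2*I)*81 + 9 = (I*√2)*81 + 9 = 81*I*√2 + 9 = 9 + 81*I*√2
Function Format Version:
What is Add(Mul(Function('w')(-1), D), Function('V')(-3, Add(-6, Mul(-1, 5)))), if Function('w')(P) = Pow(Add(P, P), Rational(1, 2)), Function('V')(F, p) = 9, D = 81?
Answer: Add(9, Mul(81, I, Pow(2, Rational(1, 2)))) ≈ Add(9.0000, Mul(114.55, I))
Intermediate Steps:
Function('w')(P) = Mul(Pow(2, Rational(1, 2)), Pow(P, Rational(1, 2))) (Function('w')(P) = Pow(Mul(2, P), Rational(1, 2)) = Mul(Pow(2, Rational(1, 2)), Pow(P, Rational(1, 2))))
Add(Mul(Function('w')(-1), D), Function('V')(-3, Add(-6, Mul(-1, 5)))) = Add(Mul(Mul(Pow(2, Rational(1, 2)), Pow(-1, Rational(1, 2))), 81), 9) = Add(Mul(Mul(Pow(2, Rational(1, 2)), I), 81), 9) = Add(Mul(Mul(I, Pow(2, Rational(1, 2))), 81), 9) = Add(Mul(81, I, Pow(2, Rational(1, 2))), 9) = Add(9, Mul(81, I, Pow(2, Rational(1, 2))))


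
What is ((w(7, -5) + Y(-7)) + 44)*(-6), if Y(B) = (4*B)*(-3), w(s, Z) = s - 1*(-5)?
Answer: -840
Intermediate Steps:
w(s, Z) = 5 + s (w(s, Z) = s + 5 = 5 + s)
Y(B) = -12*B
((w(7, -5) + Y(-7)) + 44)*(-6) = (((5 + 7) - 12*(-7)) + 44)*(-6) = ((12 + 84) + 44)*(-6) = (96 + 44)*(-6) = 140*(-6) = -840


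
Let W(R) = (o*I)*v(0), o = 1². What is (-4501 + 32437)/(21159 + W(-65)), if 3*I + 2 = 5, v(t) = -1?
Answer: 13968/10579 ≈ 1.3204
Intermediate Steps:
o = 1
I = 1 (I = -⅔ + (⅓)*5 = -⅔ + 5/3 = 1)
W(R) = -1 (W(R) = (1*1)*(-1) = 1*(-1) = -1)
(-4501 + 32437)/(21159 + W(-65)) = (-4501 + 32437)/(21159 - 1) = 27936/21158 = 27936*(1/21158) = 13968/10579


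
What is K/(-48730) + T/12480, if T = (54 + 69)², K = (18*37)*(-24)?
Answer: 31223883/20271680 ≈ 1.5403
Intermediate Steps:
K = -15984 (K = 666*(-24) = -15984)
T = 15129 (T = 123² = 15129)
K/(-48730) + T/12480 = -15984/(-48730) + 15129/12480 = -15984*(-1/48730) + 15129*(1/12480) = 7992/24365 + 5043/4160 = 31223883/20271680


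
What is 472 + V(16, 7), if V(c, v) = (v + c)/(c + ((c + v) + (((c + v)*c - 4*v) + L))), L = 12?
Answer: 8025/17 ≈ 472.06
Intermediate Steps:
V(c, v) = (c + v)/(12 - 3*v + 2*c + c*(c + v)) (V(c, v) = (v + c)/(c + ((c + v) + (((c + v)*c - 4*v) + 12))) = (c + v)/(c + ((c + v) + ((c*(c + v) - 4*v) + 12))) = (c + v)/(c + ((c + v) + ((-4*v + c*(c + v)) + 12))) = (c + v)/(c + ((c + v) + (12 - 4*v + c*(c + v)))) = (c + v)/(c + (12 + c - 3*v + c*(c + v))) = (c + v)/(12 - 3*v + 2*c + c*(c + v)))
472 + V(16, 7) = 472 + (16 + 7)/(12 + 16**2 - 3*7 + 2*16 + 16*7) = 472 + 23/(12 + 256 - 21 + 32 + 112) = 472 + 23/391 = 472 + (1/391)*23 = 472 + 1/17 = 8025/17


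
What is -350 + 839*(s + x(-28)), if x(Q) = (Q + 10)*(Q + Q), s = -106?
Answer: 756428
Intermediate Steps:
x(Q) = 2*Q*(10 + Q) (x(Q) = (10 + Q)*(2*Q) = 2*Q*(10 + Q))
-350 + 839*(s + x(-28)) = -350 + 839*(-106 + 2*(-28)*(10 - 28)) = -350 + 839*(-106 + 2*(-28)*(-18)) = -350 + 839*(-106 + 1008) = -350 + 839*902 = -350 + 756778 = 756428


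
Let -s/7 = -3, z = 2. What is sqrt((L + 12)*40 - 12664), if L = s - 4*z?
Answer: 108*I ≈ 108.0*I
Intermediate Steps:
s = 21 (s = -7*(-3) = 21)
L = 13 (L = 21 - 4*2 = 21 - 8 = 13)
sqrt((L + 12)*40 - 12664) = sqrt((13 + 12)*40 - 12664) = sqrt(25*40 - 12664) = sqrt(1000 - 12664) = sqrt(-11664) = 108*I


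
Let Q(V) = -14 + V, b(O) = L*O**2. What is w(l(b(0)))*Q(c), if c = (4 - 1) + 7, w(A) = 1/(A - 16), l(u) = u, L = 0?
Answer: 1/4 ≈ 0.25000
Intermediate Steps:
b(O) = 0 (b(O) = 0*O**2 = 0)
w(A) = 1/(-16 + A)
c = 10 (c = 3 + 7 = 10)
w(l(b(0)))*Q(c) = (-14 + 10)/(-16 + 0) = -4/(-16) = -1/16*(-4) = 1/4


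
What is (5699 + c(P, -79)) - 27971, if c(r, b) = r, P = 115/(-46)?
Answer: -44549/2 ≈ -22275.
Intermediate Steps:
P = -5/2 (P = 115*(-1/46) = -5/2 ≈ -2.5000)
(5699 + c(P, -79)) - 27971 = (5699 - 5/2) - 27971 = 11393/2 - 27971 = -44549/2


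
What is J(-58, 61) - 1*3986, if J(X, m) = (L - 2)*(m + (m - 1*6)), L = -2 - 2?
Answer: -4682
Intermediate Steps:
L = -4
J(X, m) = 36 - 12*m (J(X, m) = (-4 - 2)*(m + (m - 1*6)) = -6*(m + (m - 6)) = -6*(m + (-6 + m)) = -6*(-6 + 2*m) = 36 - 12*m)
J(-58, 61) - 1*3986 = (36 - 12*61) - 1*3986 = (36 - 732) - 3986 = -696 - 3986 = -4682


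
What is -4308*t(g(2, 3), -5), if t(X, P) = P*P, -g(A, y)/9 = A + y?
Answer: -107700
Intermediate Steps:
g(A, y) = -9*A - 9*y (g(A, y) = -9*(A + y) = -9*A - 9*y)
t(X, P) = P²
-4308*t(g(2, 3), -5) = -4308*(-5)² = -4308*25 = -107700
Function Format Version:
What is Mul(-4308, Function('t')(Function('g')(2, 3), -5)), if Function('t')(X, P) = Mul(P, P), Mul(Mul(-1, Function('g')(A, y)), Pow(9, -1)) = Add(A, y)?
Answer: -107700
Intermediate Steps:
Function('g')(A, y) = Add(Mul(-9, A), Mul(-9, y)) (Function('g')(A, y) = Mul(-9, Add(A, y)) = Add(Mul(-9, A), Mul(-9, y)))
Function('t')(X, P) = Pow(P, 2)
Mul(-4308, Function('t')(Function('g')(2, 3), -5)) = Mul(-4308, Pow(-5, 2)) = Mul(-4308, 25) = -107700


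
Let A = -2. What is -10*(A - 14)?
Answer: 160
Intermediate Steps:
-10*(A - 14) = -10*(-2 - 14) = -10*(-16) = 160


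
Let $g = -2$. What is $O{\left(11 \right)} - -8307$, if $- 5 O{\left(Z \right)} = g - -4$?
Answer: $\frac{41533}{5} \approx 8306.6$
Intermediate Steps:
$O{\left(Z \right)} = - \frac{2}{5}$ ($O{\left(Z \right)} = - \frac{-2 - -4}{5} = - \frac{-2 + 4}{5} = \left(- \frac{1}{5}\right) 2 = - \frac{2}{5}$)
$O{\left(11 \right)} - -8307 = - \frac{2}{5} - -8307 = - \frac{2}{5} + 8307 = \frac{41533}{5}$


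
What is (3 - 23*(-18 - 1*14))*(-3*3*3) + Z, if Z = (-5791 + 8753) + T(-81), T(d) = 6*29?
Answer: -16817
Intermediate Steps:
T(d) = 174
Z = 3136 (Z = (-5791 + 8753) + 174 = 2962 + 174 = 3136)
(3 - 23*(-18 - 1*14))*(-3*3*3) + Z = (3 - 23*(-18 - 1*14))*(-3*3*3) + 3136 = (3 - 23*(-18 - 14))*(-9*3) + 3136 = (3 - 23*(-32))*(-27) + 3136 = (3 + 736)*(-27) + 3136 = 739*(-27) + 3136 = -19953 + 3136 = -16817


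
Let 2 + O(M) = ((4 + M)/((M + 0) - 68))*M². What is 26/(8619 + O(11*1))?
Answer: 247/81559 ≈ 0.0030285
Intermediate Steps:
O(M) = -2 + M²*(4 + M)/(-68 + M) (O(M) = -2 + ((4 + M)/((M + 0) - 68))*M² = -2 + ((4 + M)/(M - 68))*M² = -2 + ((4 + M)/(-68 + M))*M² = -2 + M²*(4 + M)/(-68 + M))
26/(8619 + O(11*1)) = 26/(8619 + (136 + (11*1)³ - 22 + 4*(11*1)²)/(-68 + 11*1)) = 26/(8619 + (136 + 11³ - 2*11 + 4*11²)/(-68 + 11)) = 26/(8619 + (136 + 1331 - 22 + 4*121)/(-57)) = 26/(8619 - (136 + 1331 - 22 + 484)/57) = 26/(8619 - 1/57*1929) = 26/(8619 - 643/19) = 26/(163118/19) = 26*(19/163118) = 247/81559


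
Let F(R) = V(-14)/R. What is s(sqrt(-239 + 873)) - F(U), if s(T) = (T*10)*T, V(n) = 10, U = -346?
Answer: 1096825/173 ≈ 6340.0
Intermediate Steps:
s(T) = 10*T**2 (s(T) = (10*T)*T = 10*T**2)
F(R) = 10/R
s(sqrt(-239 + 873)) - F(U) = 10*(sqrt(-239 + 873))**2 - 10/(-346) = 10*(sqrt(634))**2 - 10*(-1)/346 = 10*634 - 1*(-5/173) = 6340 + 5/173 = 1096825/173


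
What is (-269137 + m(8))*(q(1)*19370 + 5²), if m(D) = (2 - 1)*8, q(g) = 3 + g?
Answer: -20858843145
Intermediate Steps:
m(D) = 8 (m(D) = 1*8 = 8)
(-269137 + m(8))*(q(1)*19370 + 5²) = (-269137 + 8)*((3 + 1)*19370 + 5²) = -269129*(4*19370 + 25) = -269129*(77480 + 25) = -269129*77505 = -20858843145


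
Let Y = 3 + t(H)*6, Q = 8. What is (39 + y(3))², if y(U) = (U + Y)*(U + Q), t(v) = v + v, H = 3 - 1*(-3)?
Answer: 804609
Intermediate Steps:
H = 6 (H = 3 + 3 = 6)
t(v) = 2*v
Y = 75 (Y = 3 + (2*6)*6 = 3 + 12*6 = 3 + 72 = 75)
y(U) = (8 + U)*(75 + U) (y(U) = (U + 75)*(U + 8) = (75 + U)*(8 + U) = (8 + U)*(75 + U))
(39 + y(3))² = (39 + (600 + 3² + 83*3))² = (39 + (600 + 9 + 249))² = (39 + 858)² = 897² = 804609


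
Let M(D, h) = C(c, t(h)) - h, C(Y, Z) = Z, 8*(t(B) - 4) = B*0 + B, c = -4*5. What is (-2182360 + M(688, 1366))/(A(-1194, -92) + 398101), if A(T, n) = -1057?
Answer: -8734205/1588176 ≈ -5.4995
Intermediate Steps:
c = -20
t(B) = 4 + B/8 (t(B) = 4 + (B*0 + B)/8 = 4 + (0 + B)/8 = 4 + B/8)
M(D, h) = 4 - 7*h/8 (M(D, h) = (4 + h/8) - h = 4 - 7*h/8)
(-2182360 + M(688, 1366))/(A(-1194, -92) + 398101) = (-2182360 + (4 - 7/8*1366))/(-1057 + 398101) = (-2182360 + (4 - 4781/4))/397044 = (-2182360 - 4765/4)*(1/397044) = -8734205/4*1/397044 = -8734205/1588176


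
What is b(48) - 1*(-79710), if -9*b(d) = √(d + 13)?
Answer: 79710 - √61/9 ≈ 79709.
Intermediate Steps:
b(d) = -√(13 + d)/9 (b(d) = -√(d + 13)/9 = -√(13 + d)/9)
b(48) - 1*(-79710) = -√(13 + 48)/9 - 1*(-79710) = -√61/9 + 79710 = 79710 - √61/9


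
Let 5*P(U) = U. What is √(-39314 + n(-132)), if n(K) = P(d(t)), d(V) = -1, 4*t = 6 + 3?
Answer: I*√982855/5 ≈ 198.28*I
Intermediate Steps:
t = 9/4 (t = (6 + 3)/4 = (¼)*9 = 9/4 ≈ 2.2500)
P(U) = U/5
n(K) = -⅕ (n(K) = (⅕)*(-1) = -⅕)
√(-39314 + n(-132)) = √(-39314 - ⅕) = √(-196571/5) = I*√982855/5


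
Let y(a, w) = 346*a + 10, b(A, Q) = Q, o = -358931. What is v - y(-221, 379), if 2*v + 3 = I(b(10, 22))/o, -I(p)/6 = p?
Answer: 54883780411/717862 ≈ 76455.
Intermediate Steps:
I(p) = -6*p
v = -1076661/717862 (v = -3/2 + (-6*22/(-358931))/2 = -3/2 + (-132*(-1/358931))/2 = -3/2 + (½)*(132/358931) = -3/2 + 66/358931 = -1076661/717862 ≈ -1.4998)
y(a, w) = 10 + 346*a
v - y(-221, 379) = -1076661/717862 - (10 + 346*(-221)) = -1076661/717862 - (10 - 76466) = -1076661/717862 - 1*(-76456) = -1076661/717862 + 76456 = 54883780411/717862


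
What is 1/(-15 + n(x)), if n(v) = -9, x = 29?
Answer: -1/24 ≈ -0.041667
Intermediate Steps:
1/(-15 + n(x)) = 1/(-15 - 9) = 1/(-24) = -1/24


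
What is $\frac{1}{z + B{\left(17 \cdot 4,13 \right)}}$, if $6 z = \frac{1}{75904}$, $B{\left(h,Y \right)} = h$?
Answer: $\frac{455424}{30968833} \approx 0.014706$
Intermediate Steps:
$z = \frac{1}{455424}$ ($z = \frac{1}{6 \cdot 75904} = \frac{1}{6} \cdot \frac{1}{75904} = \frac{1}{455424} \approx 2.1958 \cdot 10^{-6}$)
$\frac{1}{z + B{\left(17 \cdot 4,13 \right)}} = \frac{1}{\frac{1}{455424} + 17 \cdot 4} = \frac{1}{\frac{1}{455424} + 68} = \frac{1}{\frac{30968833}{455424}} = \frac{455424}{30968833}$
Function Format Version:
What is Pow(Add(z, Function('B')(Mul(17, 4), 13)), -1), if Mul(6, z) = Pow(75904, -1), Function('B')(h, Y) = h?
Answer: Rational(455424, 30968833) ≈ 0.014706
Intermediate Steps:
z = Rational(1, 455424) (z = Mul(Rational(1, 6), Pow(75904, -1)) = Mul(Rational(1, 6), Rational(1, 75904)) = Rational(1, 455424) ≈ 2.1958e-6)
Pow(Add(z, Function('B')(Mul(17, 4), 13)), -1) = Pow(Add(Rational(1, 455424), Mul(17, 4)), -1) = Pow(Add(Rational(1, 455424), 68), -1) = Pow(Rational(30968833, 455424), -1) = Rational(455424, 30968833)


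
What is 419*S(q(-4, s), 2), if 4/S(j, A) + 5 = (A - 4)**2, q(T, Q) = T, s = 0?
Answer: -1676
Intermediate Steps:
S(j, A) = 4/(-5 + (-4 + A)**2) (S(j, A) = 4/(-5 + (A - 4)**2) = 4/(-5 + (-4 + A)**2))
419*S(q(-4, s), 2) = 419*(4/(-5 + (-4 + 2)**2)) = 419*(4/(-5 + (-2)**2)) = 419*(4/(-5 + 4)) = 419*(4/(-1)) = 419*(4*(-1)) = 419*(-4) = -1676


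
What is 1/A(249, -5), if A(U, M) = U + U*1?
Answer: 1/498 ≈ 0.0020080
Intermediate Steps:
A(U, M) = 2*U (A(U, M) = U + U = 2*U)
1/A(249, -5) = 1/(2*249) = 1/498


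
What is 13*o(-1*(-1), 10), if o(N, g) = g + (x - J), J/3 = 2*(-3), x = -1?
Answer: 351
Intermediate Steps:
J = -18 (J = 3*(2*(-3)) = 3*(-6) = -18)
o(N, g) = 17 + g (o(N, g) = g + (-1 - 1*(-18)) = g + (-1 + 18) = g + 17 = 17 + g)
13*o(-1*(-1), 10) = 13*(17 + 10) = 13*27 = 351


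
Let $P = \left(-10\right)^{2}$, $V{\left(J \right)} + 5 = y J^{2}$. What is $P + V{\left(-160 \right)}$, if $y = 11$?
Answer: $281695$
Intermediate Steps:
$V{\left(J \right)} = -5 + 11 J^{2}$
$P = 100$
$P + V{\left(-160 \right)} = 100 - \left(5 - 11 \left(-160\right)^{2}\right) = 100 + \left(-5 + 11 \cdot 25600\right) = 100 + \left(-5 + 281600\right) = 100 + 281595 = 281695$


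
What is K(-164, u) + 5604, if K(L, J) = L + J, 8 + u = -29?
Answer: 5403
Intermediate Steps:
u = -37 (u = -8 - 29 = -37)
K(L, J) = J + L
K(-164, u) + 5604 = (-37 - 164) + 5604 = -201 + 5604 = 5403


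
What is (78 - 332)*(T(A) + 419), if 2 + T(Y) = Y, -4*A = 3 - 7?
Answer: -106172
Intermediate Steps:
A = 1 (A = -(3 - 7)/4 = -1/4*(-4) = 1)
T(Y) = -2 + Y
(78 - 332)*(T(A) + 419) = (78 - 332)*((-2 + 1) + 419) = -254*(-1 + 419) = -254*418 = -106172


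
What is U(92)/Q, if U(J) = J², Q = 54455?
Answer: 8464/54455 ≈ 0.15543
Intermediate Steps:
U(92)/Q = 92²/54455 = 8464*(1/54455) = 8464/54455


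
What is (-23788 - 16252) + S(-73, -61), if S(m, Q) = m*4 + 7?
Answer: -40325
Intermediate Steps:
S(m, Q) = 7 + 4*m (S(m, Q) = 4*m + 7 = 7 + 4*m)
(-23788 - 16252) + S(-73, -61) = (-23788 - 16252) + (7 + 4*(-73)) = -40040 + (7 - 292) = -40040 - 285 = -40325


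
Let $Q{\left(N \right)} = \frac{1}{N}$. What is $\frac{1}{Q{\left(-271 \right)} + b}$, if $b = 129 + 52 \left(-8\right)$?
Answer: $- \frac{271}{77778} \approx -0.0034843$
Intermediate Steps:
$b = -287$ ($b = 129 - 416 = -287$)
$\frac{1}{Q{\left(-271 \right)} + b} = \frac{1}{\frac{1}{-271} - 287} = \frac{1}{- \frac{1}{271} - 287} = \frac{1}{- \frac{77778}{271}} = - \frac{271}{77778}$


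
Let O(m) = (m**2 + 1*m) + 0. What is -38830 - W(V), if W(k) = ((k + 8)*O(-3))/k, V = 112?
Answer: -271855/7 ≈ -38836.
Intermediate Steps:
O(m) = m + m**2 (O(m) = (m**2 + m) + 0 = (m + m**2) + 0 = m + m**2)
W(k) = (48 + 6*k)/k (W(k) = ((k + 8)*(-3*(1 - 3)))/k = ((8 + k)*(-3*(-2)))/k = ((8 + k)*6)/k = (48 + 6*k)/k)
-38830 - W(V) = -38830 - (6 + 48/112) = -38830 - (6 + 48*(1/112)) = -38830 - (6 + 3/7) = -38830 - 1*45/7 = -38830 - 45/7 = -271855/7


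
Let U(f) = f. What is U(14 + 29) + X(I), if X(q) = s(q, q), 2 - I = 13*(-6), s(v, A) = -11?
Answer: 32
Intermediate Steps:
I = 80 (I = 2 - 13*(-6) = 2 - 1*(-78) = 2 + 78 = 80)
X(q) = -11
U(14 + 29) + X(I) = (14 + 29) - 11 = 43 - 11 = 32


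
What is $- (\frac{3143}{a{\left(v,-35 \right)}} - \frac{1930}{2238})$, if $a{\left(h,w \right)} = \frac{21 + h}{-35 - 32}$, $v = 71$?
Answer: $\frac{235728919}{102948} \approx 2289.8$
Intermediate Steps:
$a{\left(h,w \right)} = - \frac{21}{67} - \frac{h}{67}$ ($a{\left(h,w \right)} = \frac{21 + h}{-67} = \left(21 + h\right) \left(- \frac{1}{67}\right) = - \frac{21}{67} - \frac{h}{67}$)
$- (\frac{3143}{a{\left(v,-35 \right)}} - \frac{1930}{2238}) = - (\frac{3143}{- \frac{21}{67} - \frac{71}{67}} - \frac{1930}{2238}) = - (\frac{3143}{- \frac{21}{67} - \frac{71}{67}} - \frac{965}{1119}) = - (\frac{3143}{- \frac{92}{67}} - \frac{965}{1119}) = - (3143 \left(- \frac{67}{92}\right) - \frac{965}{1119}) = - (- \frac{210581}{92} - \frac{965}{1119}) = \left(-1\right) \left(- \frac{235728919}{102948}\right) = \frac{235728919}{102948}$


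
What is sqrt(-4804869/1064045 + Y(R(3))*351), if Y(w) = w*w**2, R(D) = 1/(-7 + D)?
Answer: I*sqrt(724605505917495)/8512360 ≈ 3.1623*I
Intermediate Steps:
Y(w) = w**3
sqrt(-4804869/1064045 + Y(R(3))*351) = sqrt(-4804869/1064045 + (1/(-7 + 3))**3*351) = sqrt(-4804869*1/1064045 + (1/(-4))**3*351) = sqrt(-4804869/1064045 + (-1/4)**3*351) = sqrt(-4804869/1064045 - 1/64*351) = sqrt(-4804869/1064045 - 351/64) = sqrt(-680991411/68098880) = I*sqrt(724605505917495)/8512360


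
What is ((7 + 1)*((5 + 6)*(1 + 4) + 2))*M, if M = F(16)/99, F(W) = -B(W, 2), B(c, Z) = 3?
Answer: -152/11 ≈ -13.818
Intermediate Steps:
F(W) = -3 (F(W) = -1*3 = -3)
M = -1/33 (M = -3/99 = -3*1/99 = -1/33 ≈ -0.030303)
((7 + 1)*((5 + 6)*(1 + 4) + 2))*M = ((7 + 1)*((5 + 6)*(1 + 4) + 2))*(-1/33) = (8*(11*5 + 2))*(-1/33) = (8*(55 + 2))*(-1/33) = (8*57)*(-1/33) = 456*(-1/33) = -152/11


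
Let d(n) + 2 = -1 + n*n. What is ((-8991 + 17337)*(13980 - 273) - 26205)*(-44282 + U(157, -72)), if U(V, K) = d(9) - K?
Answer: -5047483507044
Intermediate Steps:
d(n) = -3 + n² (d(n) = -2 + (-1 + n*n) = -2 + (-1 + n²) = -3 + n²)
U(V, K) = 78 - K (U(V, K) = (-3 + 9²) - K = (-3 + 81) - K = 78 - K)
((-8991 + 17337)*(13980 - 273) - 26205)*(-44282 + U(157, -72)) = ((-8991 + 17337)*(13980 - 273) - 26205)*(-44282 + (78 - 1*(-72))) = (8346*13707 - 26205)*(-44282 + (78 + 72)) = (114398622 - 26205)*(-44282 + 150) = 114372417*(-44132) = -5047483507044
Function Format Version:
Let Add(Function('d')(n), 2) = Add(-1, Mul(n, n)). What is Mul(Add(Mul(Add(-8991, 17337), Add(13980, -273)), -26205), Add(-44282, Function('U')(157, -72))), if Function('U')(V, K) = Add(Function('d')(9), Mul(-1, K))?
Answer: -5047483507044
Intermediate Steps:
Function('d')(n) = Add(-3, Pow(n, 2)) (Function('d')(n) = Add(-2, Add(-1, Mul(n, n))) = Add(-2, Add(-1, Pow(n, 2))) = Add(-3, Pow(n, 2)))
Function('U')(V, K) = Add(78, Mul(-1, K)) (Function('U')(V, K) = Add(Add(-3, Pow(9, 2)), Mul(-1, K)) = Add(Add(-3, 81), Mul(-1, K)) = Add(78, Mul(-1, K)))
Mul(Add(Mul(Add(-8991, 17337), Add(13980, -273)), -26205), Add(-44282, Function('U')(157, -72))) = Mul(Add(Mul(Add(-8991, 17337), Add(13980, -273)), -26205), Add(-44282, Add(78, Mul(-1, -72)))) = Mul(Add(Mul(8346, 13707), -26205), Add(-44282, Add(78, 72))) = Mul(Add(114398622, -26205), Add(-44282, 150)) = Mul(114372417, -44132) = -5047483507044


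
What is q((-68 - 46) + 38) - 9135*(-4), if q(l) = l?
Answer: 36464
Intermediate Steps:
q((-68 - 46) + 38) - 9135*(-4) = ((-68 - 46) + 38) - 9135*(-4) = (-114 + 38) + 36540 = -76 + 36540 = 36464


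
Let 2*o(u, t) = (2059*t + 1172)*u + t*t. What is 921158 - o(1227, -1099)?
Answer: 1387851189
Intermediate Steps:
o(u, t) = t²/2 + u*(1172 + 2059*t)/2 (o(u, t) = ((2059*t + 1172)*u + t*t)/2 = ((1172 + 2059*t)*u + t²)/2 = (u*(1172 + 2059*t) + t²)/2 = (t² + u*(1172 + 2059*t))/2 = t²/2 + u*(1172 + 2059*t)/2)
921158 - o(1227, -1099) = 921158 - ((½)*(-1099)² + 586*1227 + (2059/2)*(-1099)*1227) = 921158 - ((½)*1207801 + 719022 - 2776505907/2) = 921158 - (1207801/2 + 719022 - 2776505907/2) = 921158 - 1*(-1386930031) = 921158 + 1386930031 = 1387851189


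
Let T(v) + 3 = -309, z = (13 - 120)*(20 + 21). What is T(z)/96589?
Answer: -312/96589 ≈ -0.0032302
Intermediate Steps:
z = -4387 (z = -107*41 = -4387)
T(v) = -312 (T(v) = -3 - 309 = -312)
T(z)/96589 = -312/96589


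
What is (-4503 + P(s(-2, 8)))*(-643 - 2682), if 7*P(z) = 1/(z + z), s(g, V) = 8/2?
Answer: 119779325/8 ≈ 1.4972e+7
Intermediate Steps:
s(g, V) = 4 (s(g, V) = 8*(1/2) = 4)
P(z) = 1/(14*z) (P(z) = 1/(7*(z + z)) = 1/(7*((2*z))) = (1/(2*z))/7 = 1/(14*z))
(-4503 + P(s(-2, 8)))*(-643 - 2682) = (-4503 + (1/14)/4)*(-643 - 2682) = (-4503 + (1/14)*(1/4))*(-3325) = (-4503 + 1/56)*(-3325) = -252167/56*(-3325) = 119779325/8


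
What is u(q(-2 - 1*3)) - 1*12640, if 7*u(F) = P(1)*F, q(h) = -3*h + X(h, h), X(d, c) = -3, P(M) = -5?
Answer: -88540/7 ≈ -12649.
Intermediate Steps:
q(h) = -3 - 3*h (q(h) = -3*h - 3 = -3 - 3*h)
u(F) = -5*F/7 (u(F) = (-5*F)/7 = -5*F/7)
u(q(-2 - 1*3)) - 1*12640 = -5*(-3 - 3*(-2 - 1*3))/7 - 1*12640 = -5*(-3 - 3*(-2 - 3))/7 - 12640 = -5*(-3 - 3*(-5))/7 - 12640 = -5*(-3 + 15)/7 - 12640 = -5/7*12 - 12640 = -60/7 - 12640 = -88540/7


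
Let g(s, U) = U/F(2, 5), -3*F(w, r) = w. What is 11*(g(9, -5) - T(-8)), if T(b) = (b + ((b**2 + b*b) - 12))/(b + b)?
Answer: 627/4 ≈ 156.75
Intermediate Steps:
F(w, r) = -w/3
T(b) = (-12 + b + 2*b**2)/(2*b) (T(b) = (b + ((b**2 + b**2) - 12))/((2*b)) = (b + (2*b**2 - 12))*(1/(2*b)) = (b + (-12 + 2*b**2))*(1/(2*b)) = (-12 + b + 2*b**2)*(1/(2*b)) = (-12 + b + 2*b**2)/(2*b))
g(s, U) = -3*U/2 (g(s, U) = U/((-1/3*2)) = U/(-2/3) = U*(-3/2) = -3*U/2)
11*(g(9, -5) - T(-8)) = 11*(-3/2*(-5) - (1/2 - 8 - 6/(-8))) = 11*(15/2 - (1/2 - 8 - 6*(-1/8))) = 11*(15/2 - (1/2 - 8 + 3/4)) = 11*(15/2 - 1*(-27/4)) = 11*(15/2 + 27/4) = 11*(57/4) = 627/4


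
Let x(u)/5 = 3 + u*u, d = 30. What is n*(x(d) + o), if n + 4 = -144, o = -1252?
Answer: -482924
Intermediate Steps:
x(u) = 15 + 5*u**2 (x(u) = 5*(3 + u*u) = 5*(3 + u**2) = 15 + 5*u**2)
n = -148 (n = -4 - 144 = -148)
n*(x(d) + o) = -148*((15 + 5*30**2) - 1252) = -148*((15 + 5*900) - 1252) = -148*((15 + 4500) - 1252) = -148*(4515 - 1252) = -148*3263 = -482924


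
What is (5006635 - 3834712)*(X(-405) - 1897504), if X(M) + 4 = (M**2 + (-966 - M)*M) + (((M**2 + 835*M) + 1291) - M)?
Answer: -1967344641636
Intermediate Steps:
X(M) = 1287 + 2*M**2 + 834*M + M*(-966 - M) (X(M) = -4 + ((M**2 + (-966 - M)*M) + (((M**2 + 835*M) + 1291) - M)) = -4 + ((M**2 + M*(-966 - M)) + ((1291 + M**2 + 835*M) - M)) = -4 + ((M**2 + M*(-966 - M)) + (1291 + M**2 + 834*M)) = -4 + (1291 + 2*M**2 + 834*M + M*(-966 - M)) = 1287 + 2*M**2 + 834*M + M*(-966 - M))
(5006635 - 3834712)*(X(-405) - 1897504) = (5006635 - 3834712)*((1287 + (-405)**2 - 132*(-405)) - 1897504) = 1171923*((1287 + 164025 + 53460) - 1897504) = 1171923*(218772 - 1897504) = 1171923*(-1678732) = -1967344641636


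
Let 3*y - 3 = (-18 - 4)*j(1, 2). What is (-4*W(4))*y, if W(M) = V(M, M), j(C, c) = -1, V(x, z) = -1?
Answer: 100/3 ≈ 33.333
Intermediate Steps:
W(M) = -1
y = 25/3 (y = 1 + ((-18 - 4)*(-1))/3 = 1 + (-22*(-1))/3 = 1 + (1/3)*22 = 1 + 22/3 = 25/3 ≈ 8.3333)
(-4*W(4))*y = -4*(-1)*(25/3) = 4*(25/3) = 100/3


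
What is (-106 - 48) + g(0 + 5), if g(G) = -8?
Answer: -162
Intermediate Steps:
(-106 - 48) + g(0 + 5) = (-106 - 48) - 8 = -154 - 8 = -162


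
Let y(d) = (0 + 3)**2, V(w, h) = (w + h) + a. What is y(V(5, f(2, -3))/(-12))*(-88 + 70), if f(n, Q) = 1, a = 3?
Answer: -162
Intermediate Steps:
V(w, h) = 3 + h + w (V(w, h) = (w + h) + 3 = (h + w) + 3 = 3 + h + w)
y(d) = 9 (y(d) = 3**2 = 9)
y(V(5, f(2, -3))/(-12))*(-88 + 70) = 9*(-88 + 70) = 9*(-18) = -162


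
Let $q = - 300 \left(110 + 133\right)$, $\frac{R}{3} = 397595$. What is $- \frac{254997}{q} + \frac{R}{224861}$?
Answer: $\frac{16032545213}{1821374100} \approx 8.8024$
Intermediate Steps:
$R = 1192785$ ($R = 3 \cdot 397595 = 1192785$)
$q = -72900$ ($q = \left(-300\right) 243 = -72900$)
$- \frac{254997}{q} + \frac{R}{224861} = - \frac{254997}{-72900} + \frac{1192785}{224861} = \left(-254997\right) \left(- \frac{1}{72900}\right) + 1192785 \cdot \frac{1}{224861} = \frac{28333}{8100} + \frac{1192785}{224861} = \frac{16032545213}{1821374100}$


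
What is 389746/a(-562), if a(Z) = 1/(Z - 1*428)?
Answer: -385848540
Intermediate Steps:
a(Z) = 1/(-428 + Z) (a(Z) = 1/(Z - 428) = 1/(-428 + Z))
389746/a(-562) = 389746/(1/(-428 - 562)) = 389746/(1/(-990)) = 389746/(-1/990) = 389746*(-990) = -385848540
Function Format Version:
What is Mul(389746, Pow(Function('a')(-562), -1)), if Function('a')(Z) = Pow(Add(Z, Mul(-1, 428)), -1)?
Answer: -385848540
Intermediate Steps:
Function('a')(Z) = Pow(Add(-428, Z), -1) (Function('a')(Z) = Pow(Add(Z, -428), -1) = Pow(Add(-428, Z), -1))
Mul(389746, Pow(Function('a')(-562), -1)) = Mul(389746, Pow(Pow(Add(-428, -562), -1), -1)) = Mul(389746, Pow(Pow(-990, -1), -1)) = Mul(389746, Pow(Rational(-1, 990), -1)) = Mul(389746, -990) = -385848540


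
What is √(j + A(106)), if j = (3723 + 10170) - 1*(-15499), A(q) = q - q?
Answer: 4*√1837 ≈ 171.44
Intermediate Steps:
A(q) = 0
j = 29392 (j = 13893 + 15499 = 29392)
√(j + A(106)) = √(29392 + 0) = √29392 = 4*√1837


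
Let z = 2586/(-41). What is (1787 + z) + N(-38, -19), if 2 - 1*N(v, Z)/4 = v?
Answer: 77241/41 ≈ 1883.9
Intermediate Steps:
N(v, Z) = 8 - 4*v
z = -2586/41 (z = 2586*(-1/41) = -2586/41 ≈ -63.073)
(1787 + z) + N(-38, -19) = (1787 - 2586/41) + (8 - 4*(-38)) = 70681/41 + (8 + 152) = 70681/41 + 160 = 77241/41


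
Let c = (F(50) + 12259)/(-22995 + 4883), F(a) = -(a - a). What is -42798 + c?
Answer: -775169635/18112 ≈ -42799.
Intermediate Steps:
F(a) = 0 (F(a) = -1*0 = 0)
c = -12259/18112 (c = (0 + 12259)/(-22995 + 4883) = 12259/(-18112) = 12259*(-1/18112) = -12259/18112 ≈ -0.67684)
-42798 + c = -42798 - 12259/18112 = -775169635/18112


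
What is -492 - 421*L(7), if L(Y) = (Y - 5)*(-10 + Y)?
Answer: 2034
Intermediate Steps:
L(Y) = (-10 + Y)*(-5 + Y) (L(Y) = (-5 + Y)*(-10 + Y) = (-10 + Y)*(-5 + Y))
-492 - 421*L(7) = -492 - 421*(50 + 7**2 - 15*7) = -492 - 421*(50 + 49 - 105) = -492 - 421*(-6) = -492 + 2526 = 2034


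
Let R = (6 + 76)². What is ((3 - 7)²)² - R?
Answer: -6468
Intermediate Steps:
R = 6724 (R = 82² = 6724)
((3 - 7)²)² - R = ((3 - 7)²)² - 1*6724 = ((-4)²)² - 6724 = 16² - 6724 = 256 - 6724 = -6468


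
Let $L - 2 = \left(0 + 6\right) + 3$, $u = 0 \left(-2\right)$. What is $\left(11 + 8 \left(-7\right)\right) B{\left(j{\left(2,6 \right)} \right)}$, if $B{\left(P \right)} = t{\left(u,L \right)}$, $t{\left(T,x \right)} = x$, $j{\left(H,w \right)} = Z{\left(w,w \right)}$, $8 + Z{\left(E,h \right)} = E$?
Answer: $-495$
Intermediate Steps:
$Z{\left(E,h \right)} = -8 + E$
$j{\left(H,w \right)} = -8 + w$
$u = 0$
$L = 11$ ($L = 2 + \left(\left(0 + 6\right) + 3\right) = 2 + \left(6 + 3\right) = 2 + 9 = 11$)
$B{\left(P \right)} = 11$
$\left(11 + 8 \left(-7\right)\right) B{\left(j{\left(2,6 \right)} \right)} = \left(11 + 8 \left(-7\right)\right) 11 = \left(11 - 56\right) 11 = \left(-45\right) 11 = -495$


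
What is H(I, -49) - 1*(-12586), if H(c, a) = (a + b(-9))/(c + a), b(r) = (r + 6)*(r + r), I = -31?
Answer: 201375/16 ≈ 12586.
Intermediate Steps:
b(r) = 2*r*(6 + r) (b(r) = (6 + r)*(2*r) = 2*r*(6 + r))
H(c, a) = (54 + a)/(a + c) (H(c, a) = (a + 2*(-9)*(6 - 9))/(c + a) = (a + 2*(-9)*(-3))/(a + c) = (a + 54)/(a + c) = (54 + a)/(a + c))
H(I, -49) - 1*(-12586) = (54 - 49)/(-49 - 31) - 1*(-12586) = 5/(-80) + 12586 = -1/80*5 + 12586 = -1/16 + 12586 = 201375/16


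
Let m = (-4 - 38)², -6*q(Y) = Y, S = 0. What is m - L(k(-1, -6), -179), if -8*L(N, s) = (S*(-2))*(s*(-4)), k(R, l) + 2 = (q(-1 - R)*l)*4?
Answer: 1764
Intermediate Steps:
q(Y) = -Y/6
k(R, l) = -2 + 4*l*(⅙ + R/6) (k(R, l) = -2 + ((-(-1 - R)/6)*l)*4 = -2 + ((⅙ + R/6)*l)*4 = -2 + (l*(⅙ + R/6))*4 = -2 + 4*l*(⅙ + R/6))
L(N, s) = 0 (L(N, s) = -0*(-2)*s*(-4)/8 = -0*(-4*s) = -⅛*0 = 0)
m = 1764 (m = (-42)² = 1764)
m - L(k(-1, -6), -179) = 1764 - 1*0 = 1764 + 0 = 1764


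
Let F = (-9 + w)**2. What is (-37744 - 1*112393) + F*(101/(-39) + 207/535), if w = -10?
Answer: -3149200787/20865 ≈ -1.5093e+5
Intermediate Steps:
F = 361 (F = (-9 - 10)**2 = (-19)**2 = 361)
(-37744 - 1*112393) + F*(101/(-39) + 207/535) = (-37744 - 1*112393) + 361*(101/(-39) + 207/535) = (-37744 - 112393) + 361*(101*(-1/39) + 207*(1/535)) = -150137 + 361*(-101/39 + 207/535) = -150137 + 361*(-45962/20865) = -150137 - 16592282/20865 = -3149200787/20865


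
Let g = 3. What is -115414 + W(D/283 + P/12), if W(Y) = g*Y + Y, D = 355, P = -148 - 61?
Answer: -98041373/849 ≈ -1.1548e+5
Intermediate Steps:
P = -209
W(Y) = 4*Y (W(Y) = 3*Y + Y = 4*Y)
-115414 + W(D/283 + P/12) = -115414 + 4*(355/283 - 209/12) = -115414 + 4*(-54887/3396) = -115414 - 54887/849 = -98041373/849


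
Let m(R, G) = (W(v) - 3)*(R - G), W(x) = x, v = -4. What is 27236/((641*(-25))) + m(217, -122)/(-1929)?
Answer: -4836973/10304075 ≈ -0.46942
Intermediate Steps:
m(R, G) = -7*R + 7*G (m(R, G) = (-4 - 3)*(R - G) = -7*(R - G) = -7*R + 7*G)
27236/((641*(-25))) + m(217, -122)/(-1929) = 27236/((641*(-25))) + (-7*217 + 7*(-122))/(-1929) = 27236/(-16025) + (-1519 - 854)*(-1/1929) = 27236*(-1/16025) - 2373*(-1/1929) = -27236/16025 + 791/643 = -4836973/10304075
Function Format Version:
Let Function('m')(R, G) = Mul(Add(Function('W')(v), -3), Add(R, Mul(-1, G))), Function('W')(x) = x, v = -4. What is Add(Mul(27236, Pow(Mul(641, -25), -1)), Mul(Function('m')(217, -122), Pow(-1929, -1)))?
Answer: Rational(-4836973, 10304075) ≈ -0.46942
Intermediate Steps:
Function('m')(R, G) = Add(Mul(-7, R), Mul(7, G)) (Function('m')(R, G) = Mul(Add(-4, -3), Add(R, Mul(-1, G))) = Mul(-7, Add(R, Mul(-1, G))) = Add(Mul(-7, R), Mul(7, G)))
Add(Mul(27236, Pow(Mul(641, -25), -1)), Mul(Function('m')(217, -122), Pow(-1929, -1))) = Add(Mul(27236, Pow(Mul(641, -25), -1)), Mul(Add(Mul(-7, 217), Mul(7, -122)), Pow(-1929, -1))) = Add(Mul(27236, Pow(-16025, -1)), Mul(Add(-1519, -854), Rational(-1, 1929))) = Add(Mul(27236, Rational(-1, 16025)), Mul(-2373, Rational(-1, 1929))) = Add(Rational(-27236, 16025), Rational(791, 643)) = Rational(-4836973, 10304075)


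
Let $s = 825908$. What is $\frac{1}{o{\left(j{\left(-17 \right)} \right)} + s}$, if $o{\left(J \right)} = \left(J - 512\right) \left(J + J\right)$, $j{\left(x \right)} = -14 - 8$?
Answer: $\frac{1}{849404} \approx 1.1773 \cdot 10^{-6}$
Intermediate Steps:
$j{\left(x \right)} = -22$
$o{\left(J \right)} = 2 J \left(-512 + J\right)$ ($o{\left(J \right)} = \left(-512 + J\right) 2 J = 2 J \left(-512 + J\right)$)
$\frac{1}{o{\left(j{\left(-17 \right)} \right)} + s} = \frac{1}{2 \left(-22\right) \left(-512 - 22\right) + 825908} = \frac{1}{2 \left(-22\right) \left(-534\right) + 825908} = \frac{1}{23496 + 825908} = \frac{1}{849404}$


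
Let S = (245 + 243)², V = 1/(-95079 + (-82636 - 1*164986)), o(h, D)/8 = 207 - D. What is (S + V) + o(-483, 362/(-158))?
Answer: 6492692515169/27073379 ≈ 2.3982e+5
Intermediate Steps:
o(h, D) = 1656 - 8*D (o(h, D) = 8*(207 - D) = 1656 - 8*D)
V = -1/342701 (V = 1/(-95079 + (-82636 - 164986)) = 1/(-95079 - 247622) = 1/(-342701) = -1/342701 ≈ -2.9180e-6)
S = 238144 (S = 488² = 238144)
(S + V) + o(-483, 362/(-158)) = (238144 - 1/342701) + (1656 - 2896/(-158)) = 81612186943/342701 + (1656 - 2896*(-1)/158) = 81612186943/342701 + (1656 - 8*(-181/79)) = 81612186943/342701 + (1656 + 1448/79) = 81612186943/342701 + 132272/79 = 6492692515169/27073379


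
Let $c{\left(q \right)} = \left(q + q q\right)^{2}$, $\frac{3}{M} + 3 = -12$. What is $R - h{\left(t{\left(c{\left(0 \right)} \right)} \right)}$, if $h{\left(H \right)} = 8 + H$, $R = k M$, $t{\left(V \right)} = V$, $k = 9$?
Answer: $- \frac{49}{5} \approx -9.8$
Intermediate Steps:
$M = - \frac{1}{5}$ ($M = \frac{3}{-3 - 12} = \frac{3}{-15} = 3 \left(- \frac{1}{15}\right) = - \frac{1}{5} \approx -0.2$)
$c{\left(q \right)} = \left(q + q^{2}\right)^{2}$
$R = - \frac{9}{5}$ ($R = 9 \left(- \frac{1}{5}\right) = - \frac{9}{5} \approx -1.8$)
$R - h{\left(t{\left(c{\left(0 \right)} \right)} \right)} = - \frac{9}{5} - \left(8 + 0^{2} \left(1 + 0\right)^{2}\right) = - \frac{9}{5} - \left(8 + 0 \cdot 1^{2}\right) = - \frac{9}{5} - \left(8 + 0 \cdot 1\right) = - \frac{9}{5} - \left(8 + 0\right) = - \frac{9}{5} - 8 = - \frac{49}{5}$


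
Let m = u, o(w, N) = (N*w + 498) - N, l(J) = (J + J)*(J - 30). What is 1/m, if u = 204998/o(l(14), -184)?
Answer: 41557/102499 ≈ 0.40544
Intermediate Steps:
l(J) = 2*J*(-30 + J) (l(J) = (2*J)*(-30 + J) = 2*J*(-30 + J))
o(w, N) = 498 - N + N*w (o(w, N) = (498 + N*w) - N = 498 - N + N*w)
u = 102499/41557 (u = 204998/(498 - 1*(-184) - 368*14*(-30 + 14)) = 204998/(498 + 184 - 368*14*(-16)) = 204998/(498 + 184 - 184*(-448)) = 204998/(498 + 184 + 82432) = 204998/83114 = 204998*(1/83114) = 102499/41557 ≈ 2.4665)
m = 102499/41557 ≈ 2.4665
1/m = 1/(102499/41557) = 41557/102499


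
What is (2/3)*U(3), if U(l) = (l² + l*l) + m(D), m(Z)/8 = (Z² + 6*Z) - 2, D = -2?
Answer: -124/3 ≈ -41.333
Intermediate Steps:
m(Z) = -16 + 8*Z² + 48*Z (m(Z) = 8*((Z² + 6*Z) - 2) = 8*(-2 + Z² + 6*Z) = -16 + 8*Z² + 48*Z)
U(l) = -80 + 2*l² (U(l) = (l² + l*l) + (-16 + 8*(-2)² + 48*(-2)) = (l² + l²) + (-16 + 8*4 - 96) = 2*l² + (-16 + 32 - 96) = 2*l² - 80 = -80 + 2*l²)
(2/3)*U(3) = (2/3)*(-80 + 2*3²) = ((⅓)*2)*(-80 + 2*9) = 2*(-80 + 18)/3 = (⅔)*(-62) = -124/3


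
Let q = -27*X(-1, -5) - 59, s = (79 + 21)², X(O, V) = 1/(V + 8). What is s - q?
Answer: 10068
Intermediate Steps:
X(O, V) = 1/(8 + V)
s = 10000 (s = 100² = 10000)
q = -68 (q = -27/(8 - 5) - 59 = -27/3 - 59 = -27*⅓ - 59 = -9 - 59 = -68)
s - q = 10000 - 1*(-68) = 10000 + 68 = 10068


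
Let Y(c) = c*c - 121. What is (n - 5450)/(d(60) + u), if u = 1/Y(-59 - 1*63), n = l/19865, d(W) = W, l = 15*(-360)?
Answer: -319676968590/3519207913 ≈ -90.838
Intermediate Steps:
l = -5400
Y(c) = -121 + c² (Y(c) = c² - 121 = -121 + c²)
n = -1080/3973 (n = -5400/19865 = -5400*1/19865 = -1080/3973 ≈ -0.27183)
u = 1/14763 (u = 1/(-121 + (-59 - 1*63)²) = 1/(-121 + (-59 - 63)²) = 1/(-121 + (-122)²) = 1/(-121 + 14884) = 1/14763 ≈ 6.7737e-5)
(n - 5450)/(d(60) + u) = (-1080/3973 - 5450)/(60 + 1/14763) = -21653930/(3973*885781/14763) = -21653930/3973*14763/885781 = -319676968590/3519207913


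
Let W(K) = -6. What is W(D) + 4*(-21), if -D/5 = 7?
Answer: -90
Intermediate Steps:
D = -35 (D = -5*7 = -35)
W(D) + 4*(-21) = -6 + 4*(-21) = -6 - 84 = -90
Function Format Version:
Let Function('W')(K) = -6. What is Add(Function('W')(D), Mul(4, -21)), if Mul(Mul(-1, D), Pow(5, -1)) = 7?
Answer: -90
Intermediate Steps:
D = -35 (D = Mul(-5, 7) = -35)
Add(Function('W')(D), Mul(4, -21)) = Add(-6, Mul(4, -21)) = Add(-6, -84) = -90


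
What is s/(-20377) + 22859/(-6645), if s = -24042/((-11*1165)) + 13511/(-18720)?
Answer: -1489936695125897/433110210492960 ≈ -3.4401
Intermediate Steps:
s = 11076911/9595872 (s = -24042/(-12815) + 13511*(-1/18720) = -24042*(-1/12815) - 13511/18720 = 24042/12815 - 13511/18720 = 11076911/9595872 ≈ 1.1543)
s/(-20377) + 22859/(-6645) = (11076911/9595872)/(-20377) + 22859/(-6645) = (11076911/9595872)*(-1/20377) + 22859*(-1/6645) = -11076911/195535083744 - 22859/6645 = -1489936695125897/433110210492960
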